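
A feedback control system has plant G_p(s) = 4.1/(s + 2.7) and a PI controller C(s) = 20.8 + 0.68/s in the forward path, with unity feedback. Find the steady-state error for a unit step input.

0

The open loop C(s)G_p(s) has a pole at the origin (type 1), so the static position error constant is infinite and e_ss = 1/(1+∞) = 0.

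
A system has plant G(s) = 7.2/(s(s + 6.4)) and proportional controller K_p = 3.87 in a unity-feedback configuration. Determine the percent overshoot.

9.12%

Closed-loop characteristic equation: s² + 6.4s + 27.86 = 0, so ω_n = 5.279 rad/s and ζ = 6.4/(2·5.279) = 0.6062.
%OS = 100·exp(−πζ/√(1−ζ²)) = 100·exp(−π·0.6062/√0.6325) = 9.12%.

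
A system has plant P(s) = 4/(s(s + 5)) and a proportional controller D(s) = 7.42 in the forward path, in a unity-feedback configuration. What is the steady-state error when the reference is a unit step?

The open loop D(s)P(s) has a pole at the origin (type 1), so the static position error constant is infinite and e_ss = 1/(1+∞) = 0.

0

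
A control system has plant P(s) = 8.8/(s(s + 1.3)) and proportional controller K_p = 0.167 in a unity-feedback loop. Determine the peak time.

T_p = 3.07 s

The closed-loop denominator s² + 1.3s + 1.47 gives ω_n = √1.47 = 1.212 and ζ = 1.3/(2ω_n) = 0.5362.
Damped frequency ω_d = ω_n√(1−ζ²) = 1.023 rad/s, so peak time T_p = π/ω_d = 3.07 s.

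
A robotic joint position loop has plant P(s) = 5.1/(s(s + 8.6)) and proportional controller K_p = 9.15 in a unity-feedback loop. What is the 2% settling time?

T_s ≈ 0.93 s

From 1 + K_pP(s) = 0: s² + 8.6s + 46.66 = 0 ⇒ ω_n = 6.831, ζ = 0.6295.
2% settling time T_s ≈ 4/(ζω_n) = 4/4.3 = 0.93 s.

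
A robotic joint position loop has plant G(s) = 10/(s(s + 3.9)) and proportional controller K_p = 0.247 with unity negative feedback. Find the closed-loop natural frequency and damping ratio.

1 + K_p·G(s) = 0 gives s² + 3.9s + 2.47 = 0.
So ω_n² = 2.47 ⇒ ω_n = 1.572 rad/s, and ζ = 3.9/(2ω_n) = 1.24.

ω_n = 1.57 rad/s, ζ = 1.24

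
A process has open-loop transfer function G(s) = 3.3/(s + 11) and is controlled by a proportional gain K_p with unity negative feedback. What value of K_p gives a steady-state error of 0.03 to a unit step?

The loop is type 0, so e_ss(step) = 1/(1 + K_pos) with K_pos = K_p·G(0).
G(0) = 0.3. Require 1/(1 + K_p·0.3) = 0.03, so 1 + 0.3·K_p = 33.33.
K_p = (33.33 − 1)/0.3 = 108.

K_p = 108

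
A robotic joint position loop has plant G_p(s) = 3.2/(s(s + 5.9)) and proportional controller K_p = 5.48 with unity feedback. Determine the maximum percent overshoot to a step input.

4.42%

From 1 + K_pG_p(s) = 0: s² + 5.9s + 17.54 = 0 ⇒ ω_n = 4.188, ζ = 0.7045.
%OS = 100·exp(−πζ/√(1−ζ²)) = 100·exp(−π·0.7045/√0.5037) = 4.42%.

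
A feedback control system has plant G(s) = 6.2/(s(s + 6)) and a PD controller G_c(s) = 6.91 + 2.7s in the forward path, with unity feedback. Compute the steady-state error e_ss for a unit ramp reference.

0.14

The loop has one pole at the origin (type 1). Velocity error constant K_v = lim_{s→0} s·G_c(s)G(s) = 6.91·6.2/6 = 7.14.
Steady-state error to a unit ramp: e_ss = 1/K_v = 0.14.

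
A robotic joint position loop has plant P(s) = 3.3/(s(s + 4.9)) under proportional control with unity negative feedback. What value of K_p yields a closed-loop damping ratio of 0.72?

Closed-loop characteristic equation: s² + 4.9s + K_p·3.3 = 0.
So ω_n = √(3.3K_p) and 2ζω_n = 4.9, giving ζ = 4.9/(2√(3.3K_p)).
Setting ζ = 0.72: √(3.3K_p) = 4.9/(2·0.72) = 3.403, so K_p = 11.58/3.3 = 3.51.

K_p = 3.51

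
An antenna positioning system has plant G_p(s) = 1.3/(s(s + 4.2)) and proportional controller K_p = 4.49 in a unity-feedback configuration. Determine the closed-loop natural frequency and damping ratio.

ω_n = 2.42 rad/s, ζ = 0.869

1 + K_p·G_p(s) = 0 gives s² + 4.2s + 5.837 = 0.
Matching s² + 2ζω_n s + ω_n²: ω_n = √5.837 = 2.416 rad/s and 2ζω_n = 4.2, so ζ = 4.2/(2·2.416) = 0.869.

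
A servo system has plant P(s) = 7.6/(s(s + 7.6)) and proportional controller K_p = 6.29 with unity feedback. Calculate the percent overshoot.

Closed-loop characteristic equation: s² + 7.6s + 47.8 = 0, so ω_n = 6.914 rad/s and ζ = 7.6/(2·6.914) = 0.5496.
%OS = 100·exp(−πζ/√(1−ζ²)) = 100·exp(−π·0.5496/√0.6979) = 12.7%.

12.7%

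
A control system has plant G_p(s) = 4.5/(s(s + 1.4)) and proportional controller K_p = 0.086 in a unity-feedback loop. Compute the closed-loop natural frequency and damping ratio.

ω_n = 0.622 rad/s, ζ = 1.13

With unity feedback the closed-loop characteristic equation is s² + 1.4s + 0.086·4.5 = s² + 1.4s + 0.387 = 0.
Matching s² + 2ζω_n s + ω_n²: ω_n = √0.387 = 0.6221 rad/s and 2ζω_n = 1.4, so ζ = 1.4/(2·0.6221) = 1.13.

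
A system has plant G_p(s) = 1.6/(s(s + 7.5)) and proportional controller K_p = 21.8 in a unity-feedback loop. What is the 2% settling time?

The closed-loop denominator s² + 7.5s + 34.88 gives ω_n = √34.88 = 5.906 and ζ = 7.5/(2ω_n) = 0.635.
2% settling time T_s ≈ 4/(ζω_n) = 4/3.75 = 1.07 s.

T_s ≈ 1.07 s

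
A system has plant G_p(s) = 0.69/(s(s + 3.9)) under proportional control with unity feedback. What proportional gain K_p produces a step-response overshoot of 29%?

From %OS = 100·exp(−πζ/√(1−ζ²)) = 29%, ζ = −ln(0.29)/√(π²+ln²(0.29)) = 0.3666.
Characteristic equation s² + 3.9s + 0.69K_p = 0 gives ζ = 3.9/(2√(0.69K_p)).
Setting ζ = 0.3666: √(0.69K_p) = 3.9/(2·0.3666) = 5.319, so K_p = 28.29/0.69 = 41.

K_p = 41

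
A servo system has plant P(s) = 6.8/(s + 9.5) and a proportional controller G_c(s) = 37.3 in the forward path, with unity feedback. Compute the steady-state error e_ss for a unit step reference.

The loop is type 0. Static position error constant K_pos = G_c(0)·P(0) = 37.3·0.7158 = 26.7.
Steady-state error to a unit step: e_ss = 1/(1+K_pos) = 1/27.7 = 0.0361.

0.0361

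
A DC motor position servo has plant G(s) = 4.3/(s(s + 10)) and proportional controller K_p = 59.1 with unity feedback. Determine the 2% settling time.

T_s ≈ 0.8 s

From 1 + K_pG(s) = 0: s² + 10s + 254.1 = 0 ⇒ ω_n = 15.94, ζ = 0.3136.
2% settling time T_s ≈ 4/(ζω_n) = 4/5 = 0.8 s.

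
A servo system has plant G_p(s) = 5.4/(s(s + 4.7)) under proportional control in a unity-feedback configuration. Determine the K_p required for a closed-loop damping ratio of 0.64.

K_p = 2.5

Closed-loop characteristic equation: s² + 4.7s + K_p·5.4 = 0.
So ω_n = √(5.4K_p) and 2ζω_n = 4.7, giving ζ = 4.7/(2√(5.4K_p)).
Setting ζ = 0.64: √(5.4K_p) = 4.7/(2·0.64) = 3.672, so K_p = 13.48/5.4 = 2.5.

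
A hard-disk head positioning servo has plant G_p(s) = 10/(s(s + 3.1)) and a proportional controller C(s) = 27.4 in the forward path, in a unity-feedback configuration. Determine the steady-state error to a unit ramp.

The loop has one pole at the origin (type 1). Velocity error constant K_v = lim_{s→0} s·C(s)G_p(s) = 27.4·10/3.1 = 88.39.
Steady-state error to a unit ramp: e_ss = 1/K_v = 0.0113.

0.0113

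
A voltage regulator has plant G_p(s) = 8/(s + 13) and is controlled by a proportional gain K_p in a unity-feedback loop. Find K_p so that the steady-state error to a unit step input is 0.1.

Steady-state error for a unit step on this type-0 loop is 1/(1 + K_p·G_p(0)).
G_p(0) = 0.6154. Require 1/(1 + K_p·0.6154) = 0.1, so 1 + 0.6154·K_p = 10.
K_p = (10 − 1)/0.6154 = 14.6.

K_p = 14.6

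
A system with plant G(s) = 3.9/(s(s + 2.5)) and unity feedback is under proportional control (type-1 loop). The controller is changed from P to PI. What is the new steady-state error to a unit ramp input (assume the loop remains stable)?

The integrator raises the loop to type 2, so K_v → ∞ and e_ss to a ramp is zero.

0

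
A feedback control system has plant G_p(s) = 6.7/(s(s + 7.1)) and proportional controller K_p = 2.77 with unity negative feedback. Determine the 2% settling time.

Closed-loop characteristic equation: s² + 7.1s + 18.56 = 0, so ω_n = 4.308 rad/s and ζ = 7.1/(2·4.308) = 0.824.
2% settling time T_s ≈ 4/(ζω_n) = 4/3.55 = 1.13 s.

T_s ≈ 1.13 s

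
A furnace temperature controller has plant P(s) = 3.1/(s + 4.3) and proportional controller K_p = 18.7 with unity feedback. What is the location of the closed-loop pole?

s = -62.27

Closed-loop transfer function: T(s) = K_p·P(s)/(1 + K_p·P(s)) = 57.97/(s + 4.3 + 57.97) = 57.97/(s + 62.27).
The closed-loop pole is at s = −62.27.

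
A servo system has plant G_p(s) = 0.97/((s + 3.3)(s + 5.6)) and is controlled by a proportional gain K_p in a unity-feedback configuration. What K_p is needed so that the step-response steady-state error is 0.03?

For a type-0 loop with proportional control, e_ss = 1/(1 + K_p·G_p(0)).
G_p(0) = 0.05249. Require 1/(1 + K_p·0.05249) = 0.03, so 1 + 0.05249·K_p = 33.33.
K_p = (33.33 − 1)/0.05249 = 616.

K_p = 616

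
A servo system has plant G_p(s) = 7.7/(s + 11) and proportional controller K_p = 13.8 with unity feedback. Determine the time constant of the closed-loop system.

τ = 0.00853 s

Closed-loop transfer function: T(s) = K_p·G_p(s)/(1 + K_p·G_p(s)) = 106.3/(s + 11 + 106.3) = 106.3/(s + 117.3).
Time constant τ = 1/117.3 = 0.00853 s.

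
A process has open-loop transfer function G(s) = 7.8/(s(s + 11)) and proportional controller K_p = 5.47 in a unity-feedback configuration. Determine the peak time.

T_p = 0.892 s

Closed-loop characteristic equation: s² + 11s + 42.67 = 0, so ω_n = 6.532 rad/s and ζ = 11/(2·6.532) = 0.842.
Damped frequency ω_d = ω_n√(1−ζ²) = 3.524 rad/s, so peak time T_p = π/ω_d = 0.892 s.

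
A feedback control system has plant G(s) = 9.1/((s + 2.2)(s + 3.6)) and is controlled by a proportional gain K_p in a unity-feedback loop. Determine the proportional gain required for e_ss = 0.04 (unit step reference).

The loop is type 0, so e_ss(step) = 1/(1 + K_pos) with K_pos = K_p·G(0).
G(0) = 1.149. Require 1/(1 + K_p·1.149) = 0.04, so 1 + 1.149·K_p = 25.
K_p = (25 − 1)/1.149 = 20.9.

K_p = 20.9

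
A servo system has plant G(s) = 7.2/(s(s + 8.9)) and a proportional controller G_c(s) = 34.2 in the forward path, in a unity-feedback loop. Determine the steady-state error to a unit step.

0

The open loop G_c(s)G(s) has a pole at the origin (type 1), so the static position error constant is infinite and e_ss = 1/(1+∞) = 0.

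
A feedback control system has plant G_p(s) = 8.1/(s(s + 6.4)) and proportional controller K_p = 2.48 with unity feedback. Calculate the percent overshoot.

4.06%

The closed-loop denominator s² + 6.4s + 20.09 gives ω_n = √20.09 = 4.482 and ζ = 6.4/(2ω_n) = 0.714.
%OS = 100·exp(−πζ/√(1−ζ²)) = 100·exp(−π·0.714/√0.4902) = 4.06%.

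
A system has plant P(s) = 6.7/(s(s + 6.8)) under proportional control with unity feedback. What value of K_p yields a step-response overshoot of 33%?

K_p = 15.6

From %OS = 100·exp(−πζ/√(1−ζ²)) = 33%, ζ = −ln(0.33)/√(π²+ln²(0.33)) = 0.3328.
Characteristic equation s² + 6.8s + 6.7K_p = 0 gives ζ = 6.8/(2√(6.7K_p)).
Setting ζ = 0.3328: √(6.7K_p) = 6.8/(2·0.3328) = 10.22, so K_p = 104.4/6.7 = 15.6.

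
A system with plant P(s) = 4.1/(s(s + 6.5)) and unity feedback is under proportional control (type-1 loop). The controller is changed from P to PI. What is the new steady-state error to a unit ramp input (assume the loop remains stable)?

The integrator raises the loop to type 2, so K_v → ∞ and e_ss to a ramp is zero.

0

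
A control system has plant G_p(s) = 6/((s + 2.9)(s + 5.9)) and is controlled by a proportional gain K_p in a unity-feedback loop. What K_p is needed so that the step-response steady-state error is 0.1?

The loop is type 0, so e_ss(step) = 1/(1 + K_pos) with K_pos = K_p·G_p(0).
G_p(0) = 0.3507. Require 1/(1 + K_p·0.3507) = 0.1, so 1 + 0.3507·K_p = 10.
K_p = (10 − 1)/0.3507 = 25.7.

K_p = 25.7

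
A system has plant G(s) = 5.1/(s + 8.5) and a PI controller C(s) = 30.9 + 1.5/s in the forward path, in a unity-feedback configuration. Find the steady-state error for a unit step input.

The open loop C(s)G(s) has a pole at the origin (type 1), so the static position error constant is infinite and e_ss = 1/(1+∞) = 0.

0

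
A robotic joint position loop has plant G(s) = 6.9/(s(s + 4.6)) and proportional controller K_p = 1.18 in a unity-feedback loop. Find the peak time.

T_p = 1.86 s

The closed-loop denominator s² + 4.6s + 8.142 gives ω_n = √8.142 = 2.853 and ζ = 4.6/(2ω_n) = 0.8061.
Damped frequency ω_d = ω_n√(1−ζ²) = 1.689 rad/s, so peak time T_p = π/ω_d = 1.86 s.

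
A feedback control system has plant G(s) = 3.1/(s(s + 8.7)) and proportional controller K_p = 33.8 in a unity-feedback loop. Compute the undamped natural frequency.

With unity feedback the closed-loop characteristic equation is s² + 8.7s + 33.8·3.1 = s² + 8.7s + 104.8 = 0.
Matching s² + 2ζω_n s + ω_n²: ω_n = √104.8 = 10.24 rad/s and 2ζω_n = 8.7, so ζ = 8.7/(2·10.24) = 0.425.

ω_n = 10.2 rad/s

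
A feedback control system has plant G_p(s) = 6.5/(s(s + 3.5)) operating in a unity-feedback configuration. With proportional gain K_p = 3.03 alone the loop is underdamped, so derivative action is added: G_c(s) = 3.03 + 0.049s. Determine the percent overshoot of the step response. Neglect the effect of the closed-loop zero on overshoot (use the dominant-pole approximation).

Forward path: (3.03 + 0.049s)·6.5/(s(s+3.5)). The closed-loop characteristic equation is s² + (3.5 + 6.5·0.049)s + 6.5·3.03 = 0.
That is s² + 3.819s + 19.7 = 0, so ω_n = 4.438 rad/s and ζ = 3.819/(2·4.438) = 0.4302.
%OS = 100·exp(−πζ/√(1−ζ²)) = 22.4%.

22.4%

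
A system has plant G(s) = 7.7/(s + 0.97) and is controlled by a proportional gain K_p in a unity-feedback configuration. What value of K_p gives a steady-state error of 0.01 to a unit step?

For a type-0 loop with proportional control, e_ss = 1/(1 + K_p·G(0)).
G(0) = 7.938. Require 1/(1 + K_p·7.938) = 0.01, so 1 + 7.938·K_p = 100.
K_p = (100 − 1)/7.938 = 12.5.

K_p = 12.5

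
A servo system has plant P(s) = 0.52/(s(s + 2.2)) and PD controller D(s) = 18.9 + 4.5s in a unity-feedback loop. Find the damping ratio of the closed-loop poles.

ζ = 0.724

Forward path: (18.9 + 4.5s)·0.52/(s(s+2.2)). The closed-loop characteristic equation is s² + (2.2 + 0.52·4.5)s + 0.52·18.9 = 0.
That is s² + 4.54s + 9.828 = 0, so ω_n = 3.135 rad/s and ζ = 4.54/(2·3.135) = 0.7241.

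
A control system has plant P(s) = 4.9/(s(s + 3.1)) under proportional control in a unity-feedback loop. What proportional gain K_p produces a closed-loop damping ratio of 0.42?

Closed-loop characteristic equation: s² + 3.1s + K_p·4.9 = 0.
So ω_n = √(4.9K_p) and 2ζω_n = 3.1, giving ζ = 3.1/(2√(4.9K_p)).
Setting ζ = 0.42: √(4.9K_p) = 3.1/(2·0.42) = 3.69, so K_p = 13.62/4.9 = 2.78.

K_p = 2.78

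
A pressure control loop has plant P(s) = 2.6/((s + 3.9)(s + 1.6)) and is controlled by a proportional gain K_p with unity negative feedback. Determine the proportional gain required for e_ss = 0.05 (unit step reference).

Steady-state error for a unit step on this type-0 loop is 1/(1 + K_p·P(0)).
P(0) = 0.4167. Require 1/(1 + K_p·0.4167) = 0.05, so 1 + 0.4167·K_p = 20.
K_p = (20 − 1)/0.4167 = 45.6.

K_p = 45.6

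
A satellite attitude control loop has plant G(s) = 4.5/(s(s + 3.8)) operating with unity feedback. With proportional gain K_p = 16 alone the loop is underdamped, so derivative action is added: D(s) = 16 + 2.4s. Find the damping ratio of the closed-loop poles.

Forward path: (16 + 2.4s)·4.5/(s(s+3.8)). The closed-loop characteristic equation is s² + (3.8 + 4.5·2.4)s + 4.5·16 = 0.
That is s² + 14.6s + 72 = 0, so ω_n = 8.485 rad/s and ζ = 14.6/(2·8.485) = 0.8603.

ζ = 0.86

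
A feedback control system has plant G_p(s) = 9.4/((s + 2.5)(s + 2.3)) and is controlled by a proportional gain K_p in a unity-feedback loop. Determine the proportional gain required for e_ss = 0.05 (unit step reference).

K_p = 11.6

For a type-0 loop with proportional control, e_ss = 1/(1 + K_p·G_p(0)).
G_p(0) = 1.635. Require 1/(1 + K_p·1.635) = 0.05, so 1 + 1.635·K_p = 20.
K_p = (20 − 1)/1.635 = 11.6.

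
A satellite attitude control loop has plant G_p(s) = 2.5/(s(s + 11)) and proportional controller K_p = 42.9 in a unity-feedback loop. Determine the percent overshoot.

From 1 + K_pG_p(s) = 0: s² + 11s + 107.2 = 0 ⇒ ω_n = 10.36, ζ = 0.5311.
%OS = 100·exp(−πζ/√(1−ζ²)) = 100·exp(−π·0.5311/√0.7179) = 14%.

14%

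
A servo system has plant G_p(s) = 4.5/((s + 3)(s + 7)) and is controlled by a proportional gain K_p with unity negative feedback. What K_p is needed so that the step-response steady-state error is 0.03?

For a type-0 loop with proportional control, e_ss = 1/(1 + K_p·G_p(0)).
G_p(0) = 0.2143. Require 1/(1 + K_p·0.2143) = 0.03, so 1 + 0.2143·K_p = 33.33.
K_p = (33.33 − 1)/0.2143 = 151.

K_p = 151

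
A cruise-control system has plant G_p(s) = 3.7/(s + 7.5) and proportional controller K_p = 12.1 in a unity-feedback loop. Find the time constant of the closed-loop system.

τ = 0.0191 s

Closed-loop transfer function: T(s) = K_p·G_p(s)/(1 + K_p·G_p(s)) = 44.77/(s + 7.5 + 44.77) = 44.77/(s + 52.27).
Time constant τ = 1/52.27 = 0.0191 s.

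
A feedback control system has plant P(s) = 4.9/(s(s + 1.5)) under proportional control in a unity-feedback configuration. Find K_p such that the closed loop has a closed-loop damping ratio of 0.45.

Closed-loop characteristic equation: s² + 1.5s + K_p·4.9 = 0.
So ω_n = √(4.9K_p) and 2ζω_n = 1.5, giving ζ = 1.5/(2√(4.9K_p)).
Setting ζ = 0.45: √(4.9K_p) = 1.5/(2·0.45) = 1.667, so K_p = 2.778/4.9 = 0.567.

K_p = 0.567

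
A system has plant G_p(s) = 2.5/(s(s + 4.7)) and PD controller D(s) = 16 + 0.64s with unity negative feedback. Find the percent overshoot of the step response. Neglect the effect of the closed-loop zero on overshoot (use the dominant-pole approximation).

16.5%

Forward path: (16 + 0.64s)·2.5/(s(s+4.7)). The closed-loop characteristic equation is s² + (4.7 + 2.5·0.64)s + 2.5·16 = 0.
That is s² + 6.3s + 40 = 0, so ω_n = 6.325 rad/s and ζ = 6.3/(2·6.325) = 0.4981.
%OS = 100·exp(−πζ/√(1−ζ²)) = 16.5%.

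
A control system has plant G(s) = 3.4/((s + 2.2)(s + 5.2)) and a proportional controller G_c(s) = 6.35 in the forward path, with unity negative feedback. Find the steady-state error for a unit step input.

The loop is type 0. Static position error constant K_pos = G_c(0)·G(0) = 6.35·0.2972 = 1.887.
Steady-state error to a unit step: e_ss = 1/(1+K_pos) = 1/2.887 = 0.346.

0.346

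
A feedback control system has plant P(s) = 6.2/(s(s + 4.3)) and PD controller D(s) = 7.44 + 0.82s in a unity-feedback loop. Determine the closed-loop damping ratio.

ζ = 0.691

Forward path: (7.44 + 0.82s)·6.2/(s(s+4.3)). The closed-loop characteristic equation is s² + (4.3 + 6.2·0.82)s + 6.2·7.44 = 0.
That is s² + 9.384s + 46.13 = 0, so ω_n = 6.792 rad/s and ζ = 9.384/(2·6.792) = 0.6908.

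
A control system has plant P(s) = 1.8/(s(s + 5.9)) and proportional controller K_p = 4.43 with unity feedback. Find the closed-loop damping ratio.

ζ = 1.04

1 + K_p·P(s) = 0 gives s² + 5.9s + 7.974 = 0.
Matching s² + 2ζω_n s + ω_n²: ω_n = √7.974 = 2.824 rad/s and 2ζω_n = 5.9, so ζ = 5.9/(2·2.824) = 1.04.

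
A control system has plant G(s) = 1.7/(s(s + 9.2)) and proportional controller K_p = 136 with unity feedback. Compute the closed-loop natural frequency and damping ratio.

ω_n = 15.2 rad/s, ζ = 0.303

The closed-loop denominator is s(s+9.2) + 136·1.7 = s² + 9.2s + 231.2.
Matching s² + 2ζω_n s + ω_n²: ω_n = √231.2 = 15.21 rad/s and 2ζω_n = 9.2, so ζ = 9.2/(2·15.21) = 0.303.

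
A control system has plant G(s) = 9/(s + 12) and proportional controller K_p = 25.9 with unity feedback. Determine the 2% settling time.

T_s ≈ 0.0163 s

Closed-loop transfer function: T(s) = K_p·G(s)/(1 + K_p·G(s)) = 233.1/(s + 12 + 233.1) = 233.1/(s + 245.1).
Time constant τ = 1/245.1 = 0.00408 s, so the 2% settling time is about 4τ = 0.0163 s.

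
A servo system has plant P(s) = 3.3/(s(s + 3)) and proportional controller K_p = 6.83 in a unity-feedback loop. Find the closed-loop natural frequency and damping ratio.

ω_n = 4.75 rad/s, ζ = 0.316

The closed-loop denominator is s(s+3) + 6.83·3.3 = s² + 3s + 22.54.
So ω_n² = 22.54 ⇒ ω_n = 4.748 rad/s, and ζ = 3/(2ω_n) = 0.316.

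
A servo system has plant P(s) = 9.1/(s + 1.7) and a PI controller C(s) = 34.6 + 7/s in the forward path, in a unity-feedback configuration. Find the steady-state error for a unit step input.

The open loop C(s)P(s) has a pole at the origin (type 1), so the static position error constant is infinite and e_ss = 1/(1+∞) = 0.

0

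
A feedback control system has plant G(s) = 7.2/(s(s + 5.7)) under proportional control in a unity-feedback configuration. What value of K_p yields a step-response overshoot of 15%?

K_p = 4.22

From %OS = 100·exp(−πζ/√(1−ζ²)) = 15%, ζ = −ln(0.15)/√(π²+ln²(0.15)) = 0.5169.
Characteristic equation s² + 5.7s + 7.2K_p = 0 gives ζ = 5.7/(2√(7.2K_p)).
Setting ζ = 0.5169: √(7.2K_p) = 5.7/(2·0.5169) = 5.513, so K_p = 30.4/7.2 = 4.22.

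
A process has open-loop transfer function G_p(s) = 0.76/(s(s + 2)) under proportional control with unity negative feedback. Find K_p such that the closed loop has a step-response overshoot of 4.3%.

K_p = 2.63

From %OS = 100·exp(−πζ/√(1−ζ²)) = 4.3%, ζ = −ln(0.043)/√(π²+ln²(0.043)) = 0.7077.
Characteristic equation s² + 2s + 0.76K_p = 0 gives ζ = 2/(2√(0.76K_p)).
Setting ζ = 0.7077: √(0.76K_p) = 2/(2·0.7077) = 1.413, so K_p = 1.997/0.76 = 2.63.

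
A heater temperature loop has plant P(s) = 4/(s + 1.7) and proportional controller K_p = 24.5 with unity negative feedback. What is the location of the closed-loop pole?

s = -99.7

Closed-loop transfer function: T(s) = K_p·P(s)/(1 + K_p·P(s)) = 98/(s + 1.7 + 98) = 98/(s + 99.7).
The closed-loop pole is at s = −99.7.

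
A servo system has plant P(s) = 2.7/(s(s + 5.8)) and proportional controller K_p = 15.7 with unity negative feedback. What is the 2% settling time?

T_s ≈ 1.38 s

Closed-loop characteristic equation: s² + 5.8s + 42.39 = 0, so ω_n = 6.511 rad/s and ζ = 5.8/(2·6.511) = 0.4454.
2% settling time T_s ≈ 4/(ζω_n) = 4/2.9 = 1.38 s.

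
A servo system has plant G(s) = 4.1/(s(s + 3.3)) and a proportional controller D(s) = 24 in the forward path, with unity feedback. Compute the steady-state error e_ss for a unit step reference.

0

The open loop D(s)G(s) has a pole at the origin (type 1), so the static position error constant is infinite and e_ss = 1/(1+∞) = 0.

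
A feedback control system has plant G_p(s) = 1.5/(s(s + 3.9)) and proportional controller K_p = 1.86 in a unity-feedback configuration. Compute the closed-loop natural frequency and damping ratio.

The closed-loop denominator is s(s+3.9) + 1.86·1.5 = s² + 3.9s + 2.79.
Matching s² + 2ζω_n s + ω_n²: ω_n = √2.79 = 1.67 rad/s and 2ζω_n = 3.9, so ζ = 3.9/(2·1.67) = 1.17.

ω_n = 1.67 rad/s, ζ = 1.17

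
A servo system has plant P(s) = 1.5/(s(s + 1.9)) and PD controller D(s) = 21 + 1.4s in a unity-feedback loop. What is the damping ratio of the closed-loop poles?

ζ = 0.356

Forward path: (21 + 1.4s)·1.5/(s(s+1.9)). The closed-loop characteristic equation is s² + (1.9 + 1.5·1.4)s + 1.5·21 = 0.
That is s² + 4s + 31.5 = 0, so ω_n = 5.612 rad/s and ζ = 4/(2·5.612) = 0.3563.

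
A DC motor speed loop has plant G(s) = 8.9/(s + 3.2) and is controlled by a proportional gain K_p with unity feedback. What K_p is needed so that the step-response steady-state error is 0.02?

Steady-state error for a unit step on this type-0 loop is 1/(1 + K_p·G(0)).
G(0) = 2.781. Require 1/(1 + K_p·2.781) = 0.02, so 1 + 2.781·K_p = 50.
K_p = (50 − 1)/2.781 = 17.6.

K_p = 17.6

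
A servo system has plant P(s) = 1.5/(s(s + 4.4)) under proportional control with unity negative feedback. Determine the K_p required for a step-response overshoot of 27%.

From %OS = 100·exp(−πζ/√(1−ζ²)) = 27%, ζ = −ln(0.27)/√(π²+ln²(0.27)) = 0.3847.
Characteristic equation s² + 4.4s + 1.5K_p = 0 gives ζ = 4.4/(2√(1.5K_p)).
Setting ζ = 0.3847: √(1.5K_p) = 4.4/(2·0.3847) = 5.719, so K_p = 32.7/1.5 = 21.8.

K_p = 21.8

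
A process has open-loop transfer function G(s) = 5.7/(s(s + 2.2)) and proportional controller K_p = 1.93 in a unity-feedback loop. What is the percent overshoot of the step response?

From 1 + K_pG(s) = 0: s² + 2.2s + 11 = 0 ⇒ ω_n = 3.317, ζ = 0.3316.
%OS = 100·exp(−πζ/√(1−ζ²)) = 100·exp(−π·0.3316/√0.89) = 33.1%.

33.1%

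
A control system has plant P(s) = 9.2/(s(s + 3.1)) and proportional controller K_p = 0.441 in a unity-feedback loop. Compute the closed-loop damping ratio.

ζ = 0.77

With unity feedback the closed-loop characteristic equation is s² + 3.1s + 0.441·9.2 = s² + 3.1s + 4.057 = 0.
So ω_n² = 4.057 ⇒ ω_n = 2.014 rad/s, and ζ = 3.1/(2ω_n) = 0.77.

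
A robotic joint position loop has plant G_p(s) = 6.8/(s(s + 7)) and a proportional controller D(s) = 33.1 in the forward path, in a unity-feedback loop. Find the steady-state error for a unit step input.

0

The open loop D(s)G_p(s) has a pole at the origin (type 1), so the static position error constant is infinite and e_ss = 1/(1+∞) = 0.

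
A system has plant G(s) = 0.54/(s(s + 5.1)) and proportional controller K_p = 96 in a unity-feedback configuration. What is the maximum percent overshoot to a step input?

From 1 + K_pG(s) = 0: s² + 5.1s + 51.84 = 0 ⇒ ω_n = 7.2, ζ = 0.3542.
%OS = 100·exp(−πζ/√(1−ζ²)) = 100·exp(−π·0.3542/√0.8746) = 30.4%.

30.4%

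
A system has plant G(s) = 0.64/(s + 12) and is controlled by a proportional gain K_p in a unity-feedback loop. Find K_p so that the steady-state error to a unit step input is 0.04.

The loop is type 0, so e_ss(step) = 1/(1 + K_pos) with K_pos = K_p·G(0).
G(0) = 0.05333. Require 1/(1 + K_p·0.05333) = 0.04, so 1 + 0.05333·K_p = 25.
K_p = (25 − 1)/0.05333 = 450.

K_p = 450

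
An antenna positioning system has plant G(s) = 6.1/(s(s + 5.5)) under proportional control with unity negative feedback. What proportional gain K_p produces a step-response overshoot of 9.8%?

K_p = 3.51

From %OS = 100·exp(−πζ/√(1−ζ²)) = 9.8%, ζ = −ln(0.098)/√(π²+ln²(0.098)) = 0.5945.
Characteristic equation s² + 5.5s + 6.1K_p = 0 gives ζ = 5.5/(2√(6.1K_p)).
Setting ζ = 0.5945: √(6.1K_p) = 5.5/(2·0.5945) = 4.626, so K_p = 21.4/6.1 = 3.51.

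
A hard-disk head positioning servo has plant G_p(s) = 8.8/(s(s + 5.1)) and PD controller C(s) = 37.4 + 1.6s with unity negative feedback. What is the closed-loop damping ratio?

Forward path: (37.4 + 1.6s)·8.8/(s(s+5.1)). The closed-loop characteristic equation is s² + (5.1 + 8.8·1.6)s + 8.8·37.4 = 0.
That is s² + 19.18s + 329.1 = 0, so ω_n = 18.14 rad/s and ζ = 19.18/(2·18.14) = 0.5286.

ζ = 0.529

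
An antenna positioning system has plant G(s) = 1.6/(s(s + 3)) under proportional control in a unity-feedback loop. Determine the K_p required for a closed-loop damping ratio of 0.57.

Closed-loop characteristic equation: s² + 3s + K_p·1.6 = 0.
So ω_n = √(1.6K_p) and 2ζω_n = 3, giving ζ = 3/(2√(1.6K_p)).
Setting ζ = 0.57: √(1.6K_p) = 3/(2·0.57) = 2.632, so K_p = 6.925/1.6 = 4.33.

K_p = 4.33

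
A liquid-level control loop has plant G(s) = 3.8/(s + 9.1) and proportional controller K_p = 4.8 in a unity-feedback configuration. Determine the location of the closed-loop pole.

Closed-loop transfer function: T(s) = K_p·G(s)/(1 + K_p·G(s)) = 18.24/(s + 9.1 + 18.24) = 18.24/(s + 27.34).
The closed-loop pole is at s = −27.34.

s = -27.34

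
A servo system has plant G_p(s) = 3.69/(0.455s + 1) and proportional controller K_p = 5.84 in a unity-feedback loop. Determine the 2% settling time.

Closed loop: T(s) = K_p·G_p/(1+K_p·G_p) = 21.55/(0.455s + 1 + 21.55), with pole at s = −(1 + 21.55)/0.455 = −49.56.
τ = 1/49.56 = 0.02018 s, so 2% settling time ≈ 4τ = 0.0807 s.

T_s ≈ 0.0807 s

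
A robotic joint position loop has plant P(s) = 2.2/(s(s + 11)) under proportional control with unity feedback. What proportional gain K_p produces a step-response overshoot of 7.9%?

From %OS = 100·exp(−πζ/√(1−ζ²)) = 7.9%, ζ = −ln(0.079)/√(π²+ln²(0.079)) = 0.6285.
Characteristic equation s² + 11s + 2.2K_p = 0 gives ζ = 11/(2√(2.2K_p)).
Setting ζ = 0.6285: √(2.2K_p) = 11/(2·0.6285) = 8.751, so K_p = 76.59/2.2 = 34.8.

K_p = 34.8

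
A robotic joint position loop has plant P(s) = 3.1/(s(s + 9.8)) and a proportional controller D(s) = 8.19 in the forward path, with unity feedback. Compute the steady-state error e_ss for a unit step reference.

0

The open loop D(s)P(s) has a pole at the origin (type 1), so the static position error constant is infinite and e_ss = 1/(1+∞) = 0.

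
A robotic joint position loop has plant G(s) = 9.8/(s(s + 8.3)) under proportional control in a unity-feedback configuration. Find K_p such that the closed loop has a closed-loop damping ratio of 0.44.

Closed-loop characteristic equation: s² + 8.3s + K_p·9.8 = 0.
So ω_n = √(9.8K_p) and 2ζω_n = 8.3, giving ζ = 8.3/(2√(9.8K_p)).
Setting ζ = 0.44: √(9.8K_p) = 8.3/(2·0.44) = 9.432, so K_p = 88.96/9.8 = 9.08.

K_p = 9.08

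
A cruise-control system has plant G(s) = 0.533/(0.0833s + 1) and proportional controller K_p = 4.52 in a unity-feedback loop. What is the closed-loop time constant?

τ = 0.0244 s

Closed loop: T(s) = K_p·G/(1+K_p·G) = 2.409/(0.0833s + 1 + 2.409), with pole at s = −(1 + 2.409)/0.0833 = −40.93.
Closed-loop time constant τ = 1/40.93 = 0.0244 s.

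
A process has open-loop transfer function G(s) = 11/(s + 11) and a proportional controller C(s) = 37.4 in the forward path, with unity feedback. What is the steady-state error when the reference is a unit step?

The loop is type 0. Static position error constant K_pos = C(0)·G(0) = 37.4·1 = 37.4.
Steady-state error to a unit step: e_ss = 1/(1+K_pos) = 1/38.4 = 0.026.

0.026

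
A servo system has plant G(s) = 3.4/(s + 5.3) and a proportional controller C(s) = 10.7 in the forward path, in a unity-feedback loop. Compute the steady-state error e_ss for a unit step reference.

The loop is type 0. Static position error constant K_pos = C(0)·G(0) = 10.7·0.6415 = 6.864.
Steady-state error to a unit step: e_ss = 1/(1+K_pos) = 1/7.864 = 0.127.

0.127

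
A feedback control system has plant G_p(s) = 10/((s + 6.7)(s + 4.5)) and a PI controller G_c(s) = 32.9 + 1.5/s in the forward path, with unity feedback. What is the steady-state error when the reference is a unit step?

0

The open loop G_c(s)G_p(s) has a pole at the origin (type 1), so the static position error constant is infinite and e_ss = 1/(1+∞) = 0.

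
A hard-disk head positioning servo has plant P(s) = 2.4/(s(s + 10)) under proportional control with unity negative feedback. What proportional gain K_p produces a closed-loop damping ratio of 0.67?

Closed-loop characteristic equation: s² + 10s + K_p·2.4 = 0.
So ω_n = √(2.4K_p) and 2ζω_n = 10, giving ζ = 10/(2√(2.4K_p)).
Setting ζ = 0.67: √(2.4K_p) = 10/(2·0.67) = 7.463, so K_p = 55.69/2.4 = 23.2.

K_p = 23.2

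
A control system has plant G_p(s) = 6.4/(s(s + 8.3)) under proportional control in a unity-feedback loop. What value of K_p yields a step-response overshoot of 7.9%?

K_p = 6.81

From %OS = 100·exp(−πζ/√(1−ζ²)) = 7.9%, ζ = −ln(0.079)/√(π²+ln²(0.079)) = 0.6285.
Characteristic equation s² + 8.3s + 6.4K_p = 0 gives ζ = 8.3/(2√(6.4K_p)).
Setting ζ = 0.6285: √(6.4K_p) = 8.3/(2·0.6285) = 6.603, so K_p = 43.6/6.4 = 6.81.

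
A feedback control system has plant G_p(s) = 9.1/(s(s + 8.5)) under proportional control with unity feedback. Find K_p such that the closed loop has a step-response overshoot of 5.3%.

From %OS = 100·exp(−πζ/√(1−ζ²)) = 5.3%, ζ = −ln(0.053)/√(π²+ln²(0.053)) = 0.683.
Characteristic equation s² + 8.5s + 9.1K_p = 0 gives ζ = 8.5/(2√(9.1K_p)).
Setting ζ = 0.683: √(9.1K_p) = 8.5/(2·0.683) = 6.223, so K_p = 38.72/9.1 = 4.26.

K_p = 4.26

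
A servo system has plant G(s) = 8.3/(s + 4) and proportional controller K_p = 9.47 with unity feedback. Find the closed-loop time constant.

Closed-loop transfer function: T(s) = K_p·G(s)/(1 + K_p·G(s)) = 78.6/(s + 4 + 78.6) = 78.6/(s + 82.6).
Time constant τ = 1/82.6 = 0.0121 s.

τ = 0.0121 s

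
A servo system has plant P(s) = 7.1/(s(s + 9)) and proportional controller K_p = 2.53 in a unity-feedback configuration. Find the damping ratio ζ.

The closed-loop denominator is s(s+9) + 2.53·7.1 = s² + 9s + 17.96.
Matching s² + 2ζω_n s + ω_n²: ω_n = √17.96 = 4.238 rad/s and 2ζω_n = 9, so ζ = 9/(2·4.238) = 1.06.

ζ = 1.06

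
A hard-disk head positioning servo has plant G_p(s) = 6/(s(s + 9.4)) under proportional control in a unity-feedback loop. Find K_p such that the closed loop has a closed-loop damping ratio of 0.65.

Closed-loop characteristic equation: s² + 9.4s + K_p·6 = 0.
So ω_n = √(6K_p) and 2ζω_n = 9.4, giving ζ = 9.4/(2√(6K_p)).
Setting ζ = 0.65: √(6K_p) = 9.4/(2·0.65) = 7.231, so K_p = 52.28/6 = 8.71.

K_p = 8.71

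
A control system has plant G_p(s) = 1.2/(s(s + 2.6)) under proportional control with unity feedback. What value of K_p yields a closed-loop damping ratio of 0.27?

K_p = 19.3

Closed-loop characteristic equation: s² + 2.6s + K_p·1.2 = 0.
So ω_n = √(1.2K_p) and 2ζω_n = 2.6, giving ζ = 2.6/(2√(1.2K_p)).
Setting ζ = 0.27: √(1.2K_p) = 2.6/(2·0.27) = 4.815, so K_p = 23.18/1.2 = 19.3.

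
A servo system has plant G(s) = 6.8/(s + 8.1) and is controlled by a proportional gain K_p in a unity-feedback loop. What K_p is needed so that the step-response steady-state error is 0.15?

Steady-state error for a unit step on this type-0 loop is 1/(1 + K_p·G(0)).
G(0) = 0.8395. Require 1/(1 + K_p·0.8395) = 0.15, so 1 + 0.8395·K_p = 6.667.
K_p = (6.667 − 1)/0.8395 = 6.75.

K_p = 6.75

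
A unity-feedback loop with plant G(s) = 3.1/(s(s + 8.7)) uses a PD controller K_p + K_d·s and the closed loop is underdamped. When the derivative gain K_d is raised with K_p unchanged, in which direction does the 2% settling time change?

decrease

Characteristic equation s² + (8.7 + 3.1K_d)s + 3.1K_p = 0: raising K_d increases ζω_n = (8.7+3.1K_d)/2 while the loop stays underdamped, so T_s ≈ 4/(ζω_n) decreases.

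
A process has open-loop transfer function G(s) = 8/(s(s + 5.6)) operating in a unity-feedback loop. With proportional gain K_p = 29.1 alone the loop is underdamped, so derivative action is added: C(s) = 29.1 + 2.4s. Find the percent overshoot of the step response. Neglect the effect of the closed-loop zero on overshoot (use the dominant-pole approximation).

1.25%

Forward path: (29.1 + 2.4s)·8/(s(s+5.6)). The closed-loop characteristic equation is s² + (5.6 + 8·2.4)s + 8·29.1 = 0.
That is s² + 24.8s + 232.8 = 0, so ω_n = 15.26 rad/s and ζ = 24.8/(2·15.26) = 0.8127.
%OS = 100·exp(−πζ/√(1−ζ²)) = 1.25%.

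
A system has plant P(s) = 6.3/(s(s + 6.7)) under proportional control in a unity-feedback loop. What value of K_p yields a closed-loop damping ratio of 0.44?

K_p = 9.2

Closed-loop characteristic equation: s² + 6.7s + K_p·6.3 = 0.
So ω_n = √(6.3K_p) and 2ζω_n = 6.7, giving ζ = 6.7/(2√(6.3K_p)).
Setting ζ = 0.44: √(6.3K_p) = 6.7/(2·0.44) = 7.614, so K_p = 57.97/6.3 = 9.2.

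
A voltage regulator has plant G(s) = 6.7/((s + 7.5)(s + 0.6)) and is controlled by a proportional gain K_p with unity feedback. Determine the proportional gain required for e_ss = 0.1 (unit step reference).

K_p = 6.04

Steady-state error for a unit step on this type-0 loop is 1/(1 + K_p·G(0)).
G(0) = 1.489. Require 1/(1 + K_p·1.489) = 0.1, so 1 + 1.489·K_p = 10.
K_p = (10 − 1)/1.489 = 6.04.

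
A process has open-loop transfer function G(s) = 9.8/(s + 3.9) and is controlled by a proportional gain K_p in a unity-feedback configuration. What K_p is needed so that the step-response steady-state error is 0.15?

The loop is type 0, so e_ss(step) = 1/(1 + K_pos) with K_pos = K_p·G(0).
G(0) = 2.513. Require 1/(1 + K_p·2.513) = 0.15, so 1 + 2.513·K_p = 6.667.
K_p = (6.667 − 1)/2.513 = 2.26.

K_p = 2.26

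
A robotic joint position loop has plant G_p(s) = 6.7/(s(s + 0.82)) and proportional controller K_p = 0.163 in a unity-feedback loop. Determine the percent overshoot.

From 1 + K_pG_p(s) = 0: s² + 0.82s + 1.092 = 0 ⇒ ω_n = 1.045, ζ = 0.3923.
%OS = 100·exp(−πζ/√(1−ζ²)) = 100·exp(−π·0.3923/√0.8461) = 26.2%.

26.2%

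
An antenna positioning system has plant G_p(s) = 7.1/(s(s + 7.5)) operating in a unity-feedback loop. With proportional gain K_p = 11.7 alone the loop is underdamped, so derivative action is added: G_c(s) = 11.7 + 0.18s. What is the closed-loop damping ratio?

ζ = 0.482

Forward path: (11.7 + 0.18s)·7.1/(s(s+7.5)). The closed-loop characteristic equation is s² + (7.5 + 7.1·0.18)s + 7.1·11.7 = 0.
That is s² + 8.778s + 83.07 = 0, so ω_n = 9.114 rad/s and ζ = 8.778/(2·9.114) = 0.4816.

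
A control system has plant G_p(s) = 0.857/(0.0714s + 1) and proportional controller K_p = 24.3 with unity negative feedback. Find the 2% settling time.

T_s ≈ 0.0131 s

Closed loop: T(s) = K_p·G_p/(1+K_p·G_p) = 20.83/(0.0714s + 1 + 20.83), with pole at s = −(1 + 20.83)/0.0714 = −305.7.
τ = 1/305.7 = 0.003271 s, so 2% settling time ≈ 4τ = 0.0131 s.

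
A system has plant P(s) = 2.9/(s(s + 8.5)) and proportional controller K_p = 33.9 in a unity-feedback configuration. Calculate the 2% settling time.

T_s ≈ 0.941 s

The closed-loop denominator s² + 8.5s + 98.31 gives ω_n = √98.31 = 9.915 and ζ = 8.5/(2ω_n) = 0.4286.
2% settling time T_s ≈ 4/(ζω_n) = 4/4.25 = 0.941 s.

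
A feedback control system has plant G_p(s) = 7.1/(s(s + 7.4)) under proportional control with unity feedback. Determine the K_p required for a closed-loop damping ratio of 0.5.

K_p = 7.71

Closed-loop characteristic equation: s² + 7.4s + K_p·7.1 = 0.
So ω_n = √(7.1K_p) and 2ζω_n = 7.4, giving ζ = 7.4/(2√(7.1K_p)).
Setting ζ = 0.5: √(7.1K_p) = 7.4/(2·0.5) = 7.4, so K_p = 54.76/7.1 = 7.71.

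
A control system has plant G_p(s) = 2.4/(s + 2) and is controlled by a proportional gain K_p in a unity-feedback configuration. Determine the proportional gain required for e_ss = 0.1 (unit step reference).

The loop is type 0, so e_ss(step) = 1/(1 + K_pos) with K_pos = K_p·G_p(0).
G_p(0) = 1.2. Require 1/(1 + K_p·1.2) = 0.1, so 1 + 1.2·K_p = 10.
K_p = (10 − 1)/1.2 = 7.5.

K_p = 7.5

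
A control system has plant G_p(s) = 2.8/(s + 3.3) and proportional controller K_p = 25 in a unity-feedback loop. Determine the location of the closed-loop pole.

Closed-loop transfer function: T(s) = K_p·G_p(s)/(1 + K_p·G_p(s)) = 70/(s + 3.3 + 70) = 70/(s + 73.3).
The closed-loop pole is at s = −73.3.

s = -73.3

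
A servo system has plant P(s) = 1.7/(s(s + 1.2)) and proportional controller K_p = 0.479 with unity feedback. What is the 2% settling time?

T_s ≈ 6.67 s

The closed-loop denominator s² + 1.2s + 0.8143 gives ω_n = √0.8143 = 0.9024 and ζ = 1.2/(2ω_n) = 0.6649.
2% settling time T_s ≈ 4/(ζω_n) = 4/0.6 = 6.67 s.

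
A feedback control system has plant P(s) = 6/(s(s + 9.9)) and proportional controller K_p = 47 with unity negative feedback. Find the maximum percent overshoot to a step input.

From 1 + K_pP(s) = 0: s² + 9.9s + 282 = 0 ⇒ ω_n = 16.79, ζ = 0.2948.
%OS = 100·exp(−πζ/√(1−ζ²)) = 100·exp(−π·0.2948/√0.9131) = 37.9%.

37.9%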